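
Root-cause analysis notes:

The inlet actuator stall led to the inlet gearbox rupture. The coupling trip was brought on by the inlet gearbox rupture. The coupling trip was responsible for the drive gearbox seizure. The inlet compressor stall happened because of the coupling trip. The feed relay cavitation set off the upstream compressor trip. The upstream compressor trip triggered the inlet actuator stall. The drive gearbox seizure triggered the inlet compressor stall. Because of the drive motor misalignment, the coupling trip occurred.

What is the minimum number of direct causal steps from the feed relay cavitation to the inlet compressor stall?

Shortest chain: the feed relay cavitation → the upstream compressor trip → the inlet actuator stall → the inlet gearbox rupture → the coupling trip → the inlet compressor stall.

5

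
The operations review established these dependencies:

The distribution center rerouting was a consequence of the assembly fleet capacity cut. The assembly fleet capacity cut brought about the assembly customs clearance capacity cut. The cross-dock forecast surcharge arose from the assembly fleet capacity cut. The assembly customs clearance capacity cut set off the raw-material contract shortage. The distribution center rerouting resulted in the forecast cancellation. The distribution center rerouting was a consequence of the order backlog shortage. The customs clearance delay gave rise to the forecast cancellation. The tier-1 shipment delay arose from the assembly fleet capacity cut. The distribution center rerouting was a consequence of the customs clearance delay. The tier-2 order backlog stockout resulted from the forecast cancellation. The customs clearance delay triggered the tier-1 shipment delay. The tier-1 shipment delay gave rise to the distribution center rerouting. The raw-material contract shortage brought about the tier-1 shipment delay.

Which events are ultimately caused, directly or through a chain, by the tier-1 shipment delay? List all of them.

the distribution center rerouting, the forecast cancellation, the tier-2 order backlog stockout

Direct effects: the distribution center rerouting.
2 steps out: the forecast cancellation.
3 steps out: the tier-2 order backlog stockout.
Not reachable from it: the assembly fleet capacity cut, the assembly customs clearance capacity cut, the raw-material contract shortage, the customs clearance delay, the cross-dock forecast surcharge, the order backlog shortage.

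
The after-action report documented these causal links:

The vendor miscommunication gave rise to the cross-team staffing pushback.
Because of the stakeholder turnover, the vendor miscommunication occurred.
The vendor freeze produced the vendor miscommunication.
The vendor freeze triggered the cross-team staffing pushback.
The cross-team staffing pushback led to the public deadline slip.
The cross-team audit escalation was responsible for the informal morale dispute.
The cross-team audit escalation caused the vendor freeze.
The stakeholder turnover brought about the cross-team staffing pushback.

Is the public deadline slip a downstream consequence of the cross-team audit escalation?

There is a causal chain: the cross-team audit escalation → the vendor freeze → the cross-team staffing pushback → the public deadline slip.

Yes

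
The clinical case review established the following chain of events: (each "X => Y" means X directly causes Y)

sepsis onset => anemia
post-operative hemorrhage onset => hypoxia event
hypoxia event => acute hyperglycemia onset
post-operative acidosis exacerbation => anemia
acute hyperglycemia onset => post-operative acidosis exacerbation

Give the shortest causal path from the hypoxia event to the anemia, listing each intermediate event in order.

the hypoxia event → the acute hyperglycemia onset
the acute hyperglycemia onset → the post-operative acidosis exacerbation
the post-operative acidosis exacerbation → the anemia
Length: 3 steps.

the hypoxia event → the acute hyperglycemia onset → the post-operative acidosis exacerbation → the anemia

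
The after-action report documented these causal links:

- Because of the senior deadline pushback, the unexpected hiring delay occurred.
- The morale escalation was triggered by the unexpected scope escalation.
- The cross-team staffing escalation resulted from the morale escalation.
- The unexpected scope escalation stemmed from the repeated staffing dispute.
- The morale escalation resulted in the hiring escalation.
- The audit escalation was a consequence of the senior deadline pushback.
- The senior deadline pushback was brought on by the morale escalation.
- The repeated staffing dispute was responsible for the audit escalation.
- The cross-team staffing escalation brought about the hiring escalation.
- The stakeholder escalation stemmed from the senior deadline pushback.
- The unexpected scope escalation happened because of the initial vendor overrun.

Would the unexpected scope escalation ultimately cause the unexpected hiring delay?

There is a causal chain: the unexpected scope escalation → the morale escalation → the senior deadline pushback → the unexpected hiring delay.

Yes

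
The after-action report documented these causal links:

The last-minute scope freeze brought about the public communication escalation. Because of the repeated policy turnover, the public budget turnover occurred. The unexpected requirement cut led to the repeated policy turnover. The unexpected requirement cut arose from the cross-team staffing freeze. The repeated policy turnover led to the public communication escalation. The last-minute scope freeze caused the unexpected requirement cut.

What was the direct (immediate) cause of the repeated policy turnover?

Upstream contributors include the last-minute scope freeze, the cross-team staffing freeze, but only the unexpected requirement cut feeds directly into the repeated policy turnover.

the unexpected requirement cut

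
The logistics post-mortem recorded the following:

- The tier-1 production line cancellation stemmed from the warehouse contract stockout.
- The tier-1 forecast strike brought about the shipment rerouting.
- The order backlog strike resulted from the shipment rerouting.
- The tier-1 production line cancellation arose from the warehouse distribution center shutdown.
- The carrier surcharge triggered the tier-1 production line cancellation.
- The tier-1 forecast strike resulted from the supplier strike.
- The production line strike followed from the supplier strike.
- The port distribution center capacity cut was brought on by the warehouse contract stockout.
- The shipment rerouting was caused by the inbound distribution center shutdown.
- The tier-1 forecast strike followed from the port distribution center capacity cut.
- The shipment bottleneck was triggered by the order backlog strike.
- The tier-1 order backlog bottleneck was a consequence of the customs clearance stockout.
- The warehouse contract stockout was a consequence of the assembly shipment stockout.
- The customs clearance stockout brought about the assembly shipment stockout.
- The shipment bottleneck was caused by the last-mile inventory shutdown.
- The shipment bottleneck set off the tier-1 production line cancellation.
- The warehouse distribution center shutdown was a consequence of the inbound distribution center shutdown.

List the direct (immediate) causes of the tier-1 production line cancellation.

the carrier surcharge, the shipment bottleneck, the warehouse contract stockout, the warehouse distribution center shutdown

Upstream contributors include the customs clearance stockout, the supplier strike, the assembly shipment stockout, the inbound distribution center shutdown, the port distribution center capacity cut, the last-mile inventory shutdown, the tier-1 forecast strike, the shipment rerouting, the order backlog strike, but only the carrier surcharge, the shipment bottleneck, the warehouse contract stockout, the warehouse distribution center shutdown feed directly into the tier-1 production line cancellation.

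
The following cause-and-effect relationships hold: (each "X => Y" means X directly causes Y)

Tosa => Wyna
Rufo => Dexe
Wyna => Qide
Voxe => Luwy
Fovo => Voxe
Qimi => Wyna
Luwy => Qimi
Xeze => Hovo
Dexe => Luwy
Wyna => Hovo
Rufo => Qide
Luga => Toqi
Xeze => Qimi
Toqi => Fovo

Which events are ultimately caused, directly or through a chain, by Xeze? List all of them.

Hovo, Qide, Qimi, Wyna

Direct effects: Qimi, Hovo.
2 steps out: Wyna.
3 steps out: Qide.
Not reachable from it: Rufo, Dexe, Luga, Toqi, Fovo, Voxe, Tosa, Luwy.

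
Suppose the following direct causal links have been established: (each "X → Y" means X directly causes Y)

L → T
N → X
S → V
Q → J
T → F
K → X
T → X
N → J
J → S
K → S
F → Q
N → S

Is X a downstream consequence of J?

No

J leads to S, V; X is not among them.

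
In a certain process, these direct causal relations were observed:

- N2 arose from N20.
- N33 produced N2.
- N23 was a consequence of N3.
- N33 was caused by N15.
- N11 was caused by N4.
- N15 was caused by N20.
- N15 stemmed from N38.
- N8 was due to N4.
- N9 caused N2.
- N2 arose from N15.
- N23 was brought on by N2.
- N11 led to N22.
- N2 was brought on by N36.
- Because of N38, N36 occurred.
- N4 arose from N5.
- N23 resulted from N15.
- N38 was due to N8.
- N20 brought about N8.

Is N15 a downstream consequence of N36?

No

N36 leads to N2, N23; N15 is not among them.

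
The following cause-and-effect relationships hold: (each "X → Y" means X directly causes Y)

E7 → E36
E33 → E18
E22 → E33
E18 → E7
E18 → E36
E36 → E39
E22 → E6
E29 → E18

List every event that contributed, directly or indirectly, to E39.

E18, E22, E29, E33, E36, E7

Immediate cause of E39: E36.
Further upstream: E22, E33, E18, E7, E29.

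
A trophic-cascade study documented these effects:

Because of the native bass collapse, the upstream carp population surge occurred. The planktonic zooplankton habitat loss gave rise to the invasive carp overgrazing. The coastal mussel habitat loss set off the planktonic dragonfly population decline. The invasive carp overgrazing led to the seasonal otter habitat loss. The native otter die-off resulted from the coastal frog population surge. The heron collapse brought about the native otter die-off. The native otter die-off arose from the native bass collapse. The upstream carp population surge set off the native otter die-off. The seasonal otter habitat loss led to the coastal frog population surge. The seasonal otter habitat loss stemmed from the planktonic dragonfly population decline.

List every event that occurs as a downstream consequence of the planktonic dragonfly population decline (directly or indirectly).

the coastal frog population surge, the native otter die-off, the seasonal otter habitat loss

Direct effects: the seasonal otter habitat loss.
2 steps out: the coastal frog population surge.
3 steps out: the native otter die-off.
Not reachable from it: the planktonic zooplankton habitat loss, the coastal mussel habitat loss, the invasive carp overgrazing, the heron collapse, the native bass collapse, the upstream carp population surge.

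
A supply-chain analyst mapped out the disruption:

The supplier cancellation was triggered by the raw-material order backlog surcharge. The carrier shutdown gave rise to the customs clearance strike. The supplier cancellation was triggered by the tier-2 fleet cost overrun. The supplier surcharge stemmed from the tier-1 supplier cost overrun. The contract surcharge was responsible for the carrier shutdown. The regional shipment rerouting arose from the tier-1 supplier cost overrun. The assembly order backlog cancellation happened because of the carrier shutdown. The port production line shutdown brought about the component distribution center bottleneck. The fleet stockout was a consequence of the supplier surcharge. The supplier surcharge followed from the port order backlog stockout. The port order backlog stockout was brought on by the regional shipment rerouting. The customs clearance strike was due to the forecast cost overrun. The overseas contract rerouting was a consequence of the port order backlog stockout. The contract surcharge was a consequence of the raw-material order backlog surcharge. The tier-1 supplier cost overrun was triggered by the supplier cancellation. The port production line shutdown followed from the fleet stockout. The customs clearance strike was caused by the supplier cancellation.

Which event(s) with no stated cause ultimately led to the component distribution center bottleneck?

Tracing upstream from the component distribution center bottleneck: the component distribution center bottleneck ← the port production line shutdown ← the fleet stockout ← the supplier surcharge ← the tier-1 supplier cost overrun ← the supplier cancellation ← the raw-material order backlog surcharge.
A separate upstream branch: the component distribution center bottleneck ← the port production line shutdown ← the fleet stockout ← the supplier surcharge ← the tier-1 supplier cost overrun ← the supplier cancellation ← the tier-2 fleet cost overrun.
Each of those chain origins has no stated cause.

the raw-material order backlog surcharge, the tier-2 fleet cost overrun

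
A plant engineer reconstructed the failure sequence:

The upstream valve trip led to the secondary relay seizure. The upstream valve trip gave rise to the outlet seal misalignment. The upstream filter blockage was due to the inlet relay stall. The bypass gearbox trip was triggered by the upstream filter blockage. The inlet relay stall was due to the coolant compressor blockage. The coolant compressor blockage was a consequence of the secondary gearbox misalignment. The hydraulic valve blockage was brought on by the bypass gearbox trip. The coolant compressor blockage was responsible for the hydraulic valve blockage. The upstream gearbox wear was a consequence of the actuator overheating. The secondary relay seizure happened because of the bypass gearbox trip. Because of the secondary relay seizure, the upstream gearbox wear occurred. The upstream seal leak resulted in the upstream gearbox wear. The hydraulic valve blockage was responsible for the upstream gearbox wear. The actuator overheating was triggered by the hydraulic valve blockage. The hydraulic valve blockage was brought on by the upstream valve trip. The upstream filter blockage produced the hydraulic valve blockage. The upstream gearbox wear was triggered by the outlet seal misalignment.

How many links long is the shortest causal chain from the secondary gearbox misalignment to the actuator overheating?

Shortest chain: the secondary gearbox misalignment → the coolant compressor blockage → the hydraulic valve blockage → the actuator overheating.

3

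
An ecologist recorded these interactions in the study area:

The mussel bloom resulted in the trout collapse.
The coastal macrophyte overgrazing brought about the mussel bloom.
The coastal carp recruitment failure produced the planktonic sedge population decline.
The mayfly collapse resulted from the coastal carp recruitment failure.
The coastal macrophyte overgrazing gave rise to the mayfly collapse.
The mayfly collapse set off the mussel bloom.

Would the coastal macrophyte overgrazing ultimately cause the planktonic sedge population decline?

No

The coastal macrophyte overgrazing leads to the mayfly collapse, the mussel bloom, the trout collapse; the planktonic sedge population decline is not among them.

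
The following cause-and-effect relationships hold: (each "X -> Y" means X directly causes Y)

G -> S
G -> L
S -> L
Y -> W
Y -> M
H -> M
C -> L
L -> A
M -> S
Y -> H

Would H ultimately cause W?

No

H leads to M, S, L, A; W is not among them.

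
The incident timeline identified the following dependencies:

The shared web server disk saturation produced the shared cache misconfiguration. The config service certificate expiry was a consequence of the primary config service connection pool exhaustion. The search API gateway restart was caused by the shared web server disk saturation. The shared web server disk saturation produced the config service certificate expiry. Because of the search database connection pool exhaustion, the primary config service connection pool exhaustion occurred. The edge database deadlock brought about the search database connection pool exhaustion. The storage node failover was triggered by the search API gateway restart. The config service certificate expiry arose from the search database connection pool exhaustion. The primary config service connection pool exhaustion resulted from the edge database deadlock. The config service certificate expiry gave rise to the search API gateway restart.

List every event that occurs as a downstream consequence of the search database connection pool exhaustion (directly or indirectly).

the config service certificate expiry, the primary config service connection pool exhaustion, the search API gateway restart, the storage node failover

Direct effects: the primary config service connection pool exhaustion, the config service certificate expiry.
2 steps out: the search API gateway restart.
3 steps out: the storage node failover.
Not reachable from it: the edge database deadlock, the shared web server disk saturation, the shared cache misconfiguration.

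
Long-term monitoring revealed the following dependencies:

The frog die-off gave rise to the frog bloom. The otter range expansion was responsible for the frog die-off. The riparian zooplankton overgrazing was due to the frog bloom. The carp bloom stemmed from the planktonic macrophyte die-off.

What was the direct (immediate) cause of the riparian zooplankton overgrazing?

the frog bloom

Upstream contributors include the otter range expansion, the frog die-off, but only the frog bloom feeds directly into the riparian zooplankton overgrazing.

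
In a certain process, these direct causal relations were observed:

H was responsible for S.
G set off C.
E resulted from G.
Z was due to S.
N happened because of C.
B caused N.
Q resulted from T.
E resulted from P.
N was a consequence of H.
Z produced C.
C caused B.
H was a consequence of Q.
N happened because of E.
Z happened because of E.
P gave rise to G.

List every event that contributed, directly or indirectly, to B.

C, E, G, H, P, Q, S, T, Z

Immediate cause of B: C.
Further upstream: P, G, T, Q, H, S, E, Z.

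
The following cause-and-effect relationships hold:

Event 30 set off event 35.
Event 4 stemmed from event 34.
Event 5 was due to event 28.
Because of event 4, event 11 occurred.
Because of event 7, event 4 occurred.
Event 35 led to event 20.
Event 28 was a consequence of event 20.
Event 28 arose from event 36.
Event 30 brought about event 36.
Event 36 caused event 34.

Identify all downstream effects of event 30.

Direct effects: event 36, event 35.
2 steps out: event 34, event 20, event 28.
3 steps out: event 4, event 5.
4 steps out: event 11.
Not reachable from it: event 7.

event 11, event 20, event 28, event 34, event 35, event 36, event 4, event 5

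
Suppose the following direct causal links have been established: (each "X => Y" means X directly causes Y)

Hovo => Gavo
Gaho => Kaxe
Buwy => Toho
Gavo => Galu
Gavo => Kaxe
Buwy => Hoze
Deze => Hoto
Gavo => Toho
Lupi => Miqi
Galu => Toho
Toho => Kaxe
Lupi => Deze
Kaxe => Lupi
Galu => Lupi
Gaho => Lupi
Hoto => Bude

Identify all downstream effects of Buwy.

Direct effects: Hoze, Toho.
2 steps out: Kaxe.
3 steps out: Lupi.
4 steps out: Deze, Miqi.
5 steps out: Hoto.
6 steps out: Bude.
Not reachable from it: Hovo, Gaho, Gavo, Galu.

Bude, Deze, Hoto, Hoze, Kaxe, Lupi, Miqi, Toho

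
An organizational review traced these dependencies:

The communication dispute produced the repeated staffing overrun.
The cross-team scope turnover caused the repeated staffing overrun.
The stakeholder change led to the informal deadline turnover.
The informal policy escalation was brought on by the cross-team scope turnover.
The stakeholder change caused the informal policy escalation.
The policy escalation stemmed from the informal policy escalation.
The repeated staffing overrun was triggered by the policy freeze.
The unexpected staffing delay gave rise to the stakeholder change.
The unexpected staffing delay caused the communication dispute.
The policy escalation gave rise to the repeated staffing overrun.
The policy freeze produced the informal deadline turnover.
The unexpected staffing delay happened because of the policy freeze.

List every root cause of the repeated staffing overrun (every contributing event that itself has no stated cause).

Tracing upstream from the repeated staffing overrun: the repeated staffing overrun ← the policy freeze.
A separate upstream branch: the repeated staffing overrun ← the cross-team scope turnover.
Each of those chain origins has no stated cause.

the cross-team scope turnover, the policy freeze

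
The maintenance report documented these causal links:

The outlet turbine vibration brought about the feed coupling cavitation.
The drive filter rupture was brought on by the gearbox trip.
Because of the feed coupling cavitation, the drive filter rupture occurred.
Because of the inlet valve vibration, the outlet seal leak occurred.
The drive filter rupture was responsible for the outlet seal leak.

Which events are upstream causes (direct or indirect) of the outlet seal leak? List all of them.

the drive filter rupture, the feed coupling cavitation, the gearbox trip, the inlet valve vibration, the outlet turbine vibration

Immediate causes of the outlet seal leak: the inlet valve vibration, the drive filter rupture.
Further upstream: the gearbox trip, the outlet turbine vibration, the feed coupling cavitation.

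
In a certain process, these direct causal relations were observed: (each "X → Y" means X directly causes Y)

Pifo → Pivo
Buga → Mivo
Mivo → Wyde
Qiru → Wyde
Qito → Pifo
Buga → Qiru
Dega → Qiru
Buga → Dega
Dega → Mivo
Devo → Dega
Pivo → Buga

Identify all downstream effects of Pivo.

Direct effects: Buga.
2 steps out: Dega, Mivo, Qiru.
3 steps out: Wyde.
Not reachable from it: Qito, Pifo, Devo.

Buga, Dega, Mivo, Qiru, Wyde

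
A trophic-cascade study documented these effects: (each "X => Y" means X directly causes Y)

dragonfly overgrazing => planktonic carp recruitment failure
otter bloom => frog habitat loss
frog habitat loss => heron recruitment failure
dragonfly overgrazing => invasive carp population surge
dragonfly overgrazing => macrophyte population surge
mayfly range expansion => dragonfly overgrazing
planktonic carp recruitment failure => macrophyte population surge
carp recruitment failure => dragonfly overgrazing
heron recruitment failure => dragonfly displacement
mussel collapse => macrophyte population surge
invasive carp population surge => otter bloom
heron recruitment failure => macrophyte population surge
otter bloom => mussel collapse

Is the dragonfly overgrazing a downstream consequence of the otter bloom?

The otter bloom leads to the frog habitat loss, the mussel collapse, the heron recruitment failure, the dragonfly displacement, the macrophyte population surge; the dragonfly overgrazing is not among them.

No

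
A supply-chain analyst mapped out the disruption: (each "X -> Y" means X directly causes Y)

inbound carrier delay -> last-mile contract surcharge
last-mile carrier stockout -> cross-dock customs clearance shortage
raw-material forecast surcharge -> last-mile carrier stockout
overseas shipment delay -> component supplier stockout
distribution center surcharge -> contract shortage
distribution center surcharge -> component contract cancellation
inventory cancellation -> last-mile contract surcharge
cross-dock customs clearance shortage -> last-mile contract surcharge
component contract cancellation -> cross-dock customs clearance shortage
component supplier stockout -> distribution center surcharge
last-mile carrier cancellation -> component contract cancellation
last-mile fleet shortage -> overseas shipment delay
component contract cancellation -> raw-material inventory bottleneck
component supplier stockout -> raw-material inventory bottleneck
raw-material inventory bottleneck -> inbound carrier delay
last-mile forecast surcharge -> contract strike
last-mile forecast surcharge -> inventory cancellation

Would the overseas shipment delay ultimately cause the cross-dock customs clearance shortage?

Yes

There is a causal chain: the overseas shipment delay → the component supplier stockout → the distribution center surcharge → the component contract cancellation → the cross-dock customs clearance shortage.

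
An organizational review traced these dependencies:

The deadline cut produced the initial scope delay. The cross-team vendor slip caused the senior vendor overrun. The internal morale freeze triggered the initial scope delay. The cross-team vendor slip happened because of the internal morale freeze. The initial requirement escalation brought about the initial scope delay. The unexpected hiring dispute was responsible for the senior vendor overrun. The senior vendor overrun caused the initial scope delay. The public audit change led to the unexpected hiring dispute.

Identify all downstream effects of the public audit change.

Direct effects: the unexpected hiring dispute.
2 steps out: the senior vendor overrun.
3 steps out: the initial scope delay.
Not reachable from it: the deadline cut, the internal morale freeze, the cross-team vendor slip, the initial requirement escalation.

the initial scope delay, the senior vendor overrun, the unexpected hiring dispute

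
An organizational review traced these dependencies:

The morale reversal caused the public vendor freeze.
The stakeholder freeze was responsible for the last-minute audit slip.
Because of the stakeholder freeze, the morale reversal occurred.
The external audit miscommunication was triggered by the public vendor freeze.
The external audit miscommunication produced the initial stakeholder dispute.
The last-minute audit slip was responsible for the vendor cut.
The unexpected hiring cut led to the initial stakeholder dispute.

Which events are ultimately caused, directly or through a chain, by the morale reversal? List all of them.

Direct effects: the public vendor freeze.
2 steps out: the external audit miscommunication.
3 steps out: the initial stakeholder dispute.
Not reachable from it: the stakeholder freeze, the last-minute audit slip, the vendor cut, the unexpected hiring cut.

the external audit miscommunication, the initial stakeholder dispute, the public vendor freeze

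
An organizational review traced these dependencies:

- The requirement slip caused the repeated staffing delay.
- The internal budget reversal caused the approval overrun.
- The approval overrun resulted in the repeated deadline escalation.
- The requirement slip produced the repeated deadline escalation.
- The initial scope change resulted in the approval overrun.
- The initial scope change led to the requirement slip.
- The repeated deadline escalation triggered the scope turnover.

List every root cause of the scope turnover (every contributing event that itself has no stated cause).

Tracing upstream from the scope turnover: the scope turnover ← the repeated deadline escalation ← the requirement slip ← the initial scope change.
A separate upstream branch: the scope turnover ← the repeated deadline escalation ← the approval overrun ← the internal budget reversal.
Each of those chain origins has no stated cause.

the initial scope change, the internal budget reversal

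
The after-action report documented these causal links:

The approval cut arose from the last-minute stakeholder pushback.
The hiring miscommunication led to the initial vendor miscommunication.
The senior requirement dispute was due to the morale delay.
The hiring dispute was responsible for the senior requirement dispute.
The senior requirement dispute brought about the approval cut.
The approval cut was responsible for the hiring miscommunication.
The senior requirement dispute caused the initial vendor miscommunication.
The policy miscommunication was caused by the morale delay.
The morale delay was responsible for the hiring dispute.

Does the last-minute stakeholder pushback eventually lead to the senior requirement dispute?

No

The last-minute stakeholder pushback leads to the approval cut, the hiring miscommunication, the initial vendor miscommunication; the senior requirement dispute is not among them.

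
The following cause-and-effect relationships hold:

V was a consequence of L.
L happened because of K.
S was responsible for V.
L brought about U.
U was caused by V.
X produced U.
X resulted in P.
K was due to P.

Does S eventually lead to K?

No

S leads to V, U; K is not among them.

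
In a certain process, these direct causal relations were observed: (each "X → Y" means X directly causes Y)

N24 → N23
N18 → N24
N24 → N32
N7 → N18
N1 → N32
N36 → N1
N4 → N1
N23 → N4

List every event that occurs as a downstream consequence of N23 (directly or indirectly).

N1, N32, N4

Direct effects: N4.
2 steps out: N1.
3 steps out: N32.
Not reachable from it: N7, N18, N24, N36.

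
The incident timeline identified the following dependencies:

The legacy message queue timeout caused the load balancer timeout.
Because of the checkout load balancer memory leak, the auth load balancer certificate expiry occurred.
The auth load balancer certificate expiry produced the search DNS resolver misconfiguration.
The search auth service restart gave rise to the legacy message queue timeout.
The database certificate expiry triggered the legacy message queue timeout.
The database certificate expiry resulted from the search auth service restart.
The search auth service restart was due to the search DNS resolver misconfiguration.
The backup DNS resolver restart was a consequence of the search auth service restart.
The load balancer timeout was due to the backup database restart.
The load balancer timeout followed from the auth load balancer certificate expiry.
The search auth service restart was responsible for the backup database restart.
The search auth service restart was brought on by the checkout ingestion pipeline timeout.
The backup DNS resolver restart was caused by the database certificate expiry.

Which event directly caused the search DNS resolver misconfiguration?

Upstream contributors include the checkout load balancer memory leak, but only the auth load balancer certificate expiry feeds directly into the search DNS resolver misconfiguration.

the auth load balancer certificate expiry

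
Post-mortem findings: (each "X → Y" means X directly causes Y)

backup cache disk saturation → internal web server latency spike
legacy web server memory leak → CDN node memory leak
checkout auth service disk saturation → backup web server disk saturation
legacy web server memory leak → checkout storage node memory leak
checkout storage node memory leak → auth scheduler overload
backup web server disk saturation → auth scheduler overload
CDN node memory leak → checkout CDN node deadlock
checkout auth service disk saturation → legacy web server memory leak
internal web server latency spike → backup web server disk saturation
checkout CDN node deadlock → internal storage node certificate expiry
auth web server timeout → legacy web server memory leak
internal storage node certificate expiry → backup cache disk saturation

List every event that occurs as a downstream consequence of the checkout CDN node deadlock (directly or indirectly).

the auth scheduler overload, the backup cache disk saturation, the backup web server disk saturation, the internal storage node certificate expiry, the internal web server latency spike

Direct effects: the internal storage node certificate expiry.
2 steps out: the backup cache disk saturation.
3 steps out: the internal web server latency spike.
4 steps out: the backup web server disk saturation.
5 steps out: the auth scheduler overload.
Not reachable from it: the checkout auth service disk saturation, the legacy web server memory leak, the CDN node memory leak, the checkout storage node memory leak, the auth web server timeout.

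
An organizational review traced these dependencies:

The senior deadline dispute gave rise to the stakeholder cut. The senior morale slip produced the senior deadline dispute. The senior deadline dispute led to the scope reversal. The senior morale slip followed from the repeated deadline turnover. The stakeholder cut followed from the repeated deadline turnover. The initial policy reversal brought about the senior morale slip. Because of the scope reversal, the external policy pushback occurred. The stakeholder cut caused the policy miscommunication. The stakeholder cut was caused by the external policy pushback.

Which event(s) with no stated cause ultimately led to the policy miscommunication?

the initial policy reversal, the repeated deadline turnover

Tracing upstream from the policy miscommunication: the policy miscommunication ← the stakeholder cut ← the repeated deadline turnover.
A separate upstream branch: the policy miscommunication ← the stakeholder cut ← the senior deadline dispute ← the senior morale slip ← the initial policy reversal.
Each of those chain origins has no stated cause.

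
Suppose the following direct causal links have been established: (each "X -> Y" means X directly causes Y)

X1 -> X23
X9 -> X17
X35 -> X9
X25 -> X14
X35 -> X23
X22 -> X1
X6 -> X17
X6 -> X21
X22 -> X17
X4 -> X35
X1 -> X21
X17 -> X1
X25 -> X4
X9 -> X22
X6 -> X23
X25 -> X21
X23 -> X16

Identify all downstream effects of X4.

X1, X16, X17, X21, X22, X23, X35, X9

Direct effects: X35.
2 steps out: X9, X23.
3 steps out: X22, X17, X16.
4 steps out: X1.
5 steps out: X21.
Not reachable from it: X25, X14, X6.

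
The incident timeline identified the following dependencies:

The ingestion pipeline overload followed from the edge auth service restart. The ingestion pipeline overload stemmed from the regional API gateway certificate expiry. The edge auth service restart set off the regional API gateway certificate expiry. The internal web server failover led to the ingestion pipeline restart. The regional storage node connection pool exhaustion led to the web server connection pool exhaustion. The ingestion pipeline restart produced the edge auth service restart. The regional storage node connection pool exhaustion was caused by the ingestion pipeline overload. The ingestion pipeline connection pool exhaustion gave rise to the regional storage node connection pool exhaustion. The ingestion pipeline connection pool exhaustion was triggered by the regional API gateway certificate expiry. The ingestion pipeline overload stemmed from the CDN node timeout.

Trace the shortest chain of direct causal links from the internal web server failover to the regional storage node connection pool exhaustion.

the internal web server failover → the ingestion pipeline restart
the ingestion pipeline restart → the edge auth service restart
the edge auth service restart → the ingestion pipeline overload
the ingestion pipeline overload → the regional storage node connection pool exhaustion
Length: 4 steps.

the internal web server failover → the ingestion pipeline restart → the edge auth service restart → the ingestion pipeline overload → the regional storage node connection pool exhaustion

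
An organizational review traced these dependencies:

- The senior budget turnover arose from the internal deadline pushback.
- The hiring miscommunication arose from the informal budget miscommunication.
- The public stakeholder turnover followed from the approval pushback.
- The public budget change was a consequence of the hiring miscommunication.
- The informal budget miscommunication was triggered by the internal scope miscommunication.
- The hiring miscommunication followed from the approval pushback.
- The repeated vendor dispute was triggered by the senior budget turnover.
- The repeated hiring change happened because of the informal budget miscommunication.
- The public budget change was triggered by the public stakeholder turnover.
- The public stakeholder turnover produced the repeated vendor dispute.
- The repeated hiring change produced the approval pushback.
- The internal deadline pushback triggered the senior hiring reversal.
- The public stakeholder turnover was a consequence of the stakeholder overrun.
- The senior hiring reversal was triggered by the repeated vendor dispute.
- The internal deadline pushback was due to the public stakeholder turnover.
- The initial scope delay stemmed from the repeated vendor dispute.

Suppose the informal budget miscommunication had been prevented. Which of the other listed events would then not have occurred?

Downstream of the informal budget miscommunication: the repeated hiring change, the approval pushback, the hiring miscommunication, the public stakeholder turnover, the public budget change, the internal deadline pushback, the senior budget turnover, the repeated vendor dispute, the senior hiring reversal, the initial scope delay.
Of those, still caused via another path: the public stakeholder turnover, the public budget change, the internal deadline pushback, the senior budget turnover, the repeated vendor dispute, the senior hiring reversal, the initial scope delay.
The remainder have no surviving cause.

the approval pushback, the hiring miscommunication, the repeated hiring change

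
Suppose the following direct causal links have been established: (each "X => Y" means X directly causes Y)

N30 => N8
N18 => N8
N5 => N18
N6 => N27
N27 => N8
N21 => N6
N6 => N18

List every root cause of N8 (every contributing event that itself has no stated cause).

N21, N30, N5

Tracing upstream from N8: N8 ← N18 ← N6 ← N21.
A separate upstream branch: N8 ← N30.
A separate upstream branch: N8 ← N18 ← N5.
Each of those chain origins has no stated cause.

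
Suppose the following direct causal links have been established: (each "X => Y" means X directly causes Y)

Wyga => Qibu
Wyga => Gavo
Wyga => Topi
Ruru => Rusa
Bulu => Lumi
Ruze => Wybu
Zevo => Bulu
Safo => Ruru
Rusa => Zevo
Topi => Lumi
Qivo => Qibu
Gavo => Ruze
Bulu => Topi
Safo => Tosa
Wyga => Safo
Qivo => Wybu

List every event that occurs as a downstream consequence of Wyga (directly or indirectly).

Bulu, Gavo, Lumi, Qibu, Ruru, Rusa, Ruze, Safo, Topi, Tosa, Wybu, Zevo

Direct effects: Gavo, Safo, Qibu, Topi.
2 steps out: Ruze, Ruru, Tosa, Lumi.
3 steps out: Rusa, Wybu.
4 steps out: Zevo.
5 steps out: Bulu.
Not reachable from it: Qivo.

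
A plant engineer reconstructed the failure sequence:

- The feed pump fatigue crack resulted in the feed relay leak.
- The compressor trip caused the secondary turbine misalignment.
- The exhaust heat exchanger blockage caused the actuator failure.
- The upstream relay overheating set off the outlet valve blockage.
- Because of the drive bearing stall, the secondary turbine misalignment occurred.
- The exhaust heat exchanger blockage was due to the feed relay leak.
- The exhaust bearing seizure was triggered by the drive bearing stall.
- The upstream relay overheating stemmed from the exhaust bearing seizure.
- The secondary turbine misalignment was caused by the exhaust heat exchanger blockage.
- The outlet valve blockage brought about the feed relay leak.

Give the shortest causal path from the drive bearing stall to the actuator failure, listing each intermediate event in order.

the drive bearing stall → the exhaust bearing seizure → the upstream relay overheating → the outlet valve blockage → the feed relay leak → the exhaust heat exchanger blockage → the actuator failure

the drive bearing stall → the exhaust bearing seizure
the exhaust bearing seizure → the upstream relay overheating
the upstream relay overheating → the outlet valve blockage
the outlet valve blockage → the feed relay leak
the feed relay leak → the exhaust heat exchanger blockage
the exhaust heat exchanger blockage → the actuator failure
Length: 6 steps.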